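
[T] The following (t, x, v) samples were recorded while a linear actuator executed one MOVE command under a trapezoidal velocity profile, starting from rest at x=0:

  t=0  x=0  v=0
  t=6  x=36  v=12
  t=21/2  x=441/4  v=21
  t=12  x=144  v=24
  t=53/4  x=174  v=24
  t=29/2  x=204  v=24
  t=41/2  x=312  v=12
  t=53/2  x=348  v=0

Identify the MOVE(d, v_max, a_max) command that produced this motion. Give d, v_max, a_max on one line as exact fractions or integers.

final state: t=53/2, x=348, v=0 → d = 348
a_max = (12−0)/(6−0) = 2
max v = 24 over t∈[12,29/2] → v_max = 24
check: 24·(12+5/2) = 348 ✓

d=348 v_max=24 a_max=2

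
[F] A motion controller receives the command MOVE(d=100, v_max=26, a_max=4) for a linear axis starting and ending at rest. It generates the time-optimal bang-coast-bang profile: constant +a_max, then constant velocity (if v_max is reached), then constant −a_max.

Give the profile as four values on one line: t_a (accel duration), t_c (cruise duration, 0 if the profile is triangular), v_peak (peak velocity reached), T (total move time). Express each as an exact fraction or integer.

v_max²/a_max = 26²/4 = 169
100 < 169 ⇒ no cruise
v_peak = √(100·4) = √400 = 20
t_a = 20/4 = 5; t_c = 0
T = 2·5 = 10

t_a=5 t_c=0 v_peak=20 T=10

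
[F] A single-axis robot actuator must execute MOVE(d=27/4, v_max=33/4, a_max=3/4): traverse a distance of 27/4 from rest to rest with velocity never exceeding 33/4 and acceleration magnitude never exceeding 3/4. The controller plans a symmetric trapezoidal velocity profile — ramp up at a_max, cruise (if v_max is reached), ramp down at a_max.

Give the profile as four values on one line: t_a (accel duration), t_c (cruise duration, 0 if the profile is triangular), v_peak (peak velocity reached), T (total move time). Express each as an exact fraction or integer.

t_a=3 t_c=0 v_peak=9/4 T=6

v_max²/a_max = (33/4)²/(3/4) = 363/4
27/4 < 363/4 so t_c = 0
v_peak = √(27/4·3/4) = √(81/16) = 9/4
t_a = (9/4)/(3/4) = 3; t_c = 0
T = 2·3 = 6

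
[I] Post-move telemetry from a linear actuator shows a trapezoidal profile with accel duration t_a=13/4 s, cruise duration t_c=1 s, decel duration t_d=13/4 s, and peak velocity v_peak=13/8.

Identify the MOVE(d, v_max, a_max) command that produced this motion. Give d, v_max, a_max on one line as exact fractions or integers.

d=221/32 v_max=13/8 a_max=1/2

a_max = (13/8)/(13/4) = 1/2
d_a = ½·13/8·13/4 = 169/64; d_c = 13/8·1 = 13/8
d = 2·169/64 + 13/8 = 221/32
t_c = 1 > 0 ⇒ limit active, v_max = 13/8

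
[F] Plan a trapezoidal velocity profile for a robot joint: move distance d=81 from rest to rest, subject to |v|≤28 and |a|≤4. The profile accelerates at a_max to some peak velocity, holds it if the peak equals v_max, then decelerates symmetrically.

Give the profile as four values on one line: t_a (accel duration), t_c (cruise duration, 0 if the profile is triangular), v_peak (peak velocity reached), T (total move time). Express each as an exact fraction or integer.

t_a=9/2 t_c=0 v_peak=18 T=9

v_max²/a_max = 28²/4 = 196
81 < 196 so t_c = 0
v_peak = √(81·4) = √324 = 18
t_a = 18/4 = 9/2; t_c = 0
T = 2·9/2 = 9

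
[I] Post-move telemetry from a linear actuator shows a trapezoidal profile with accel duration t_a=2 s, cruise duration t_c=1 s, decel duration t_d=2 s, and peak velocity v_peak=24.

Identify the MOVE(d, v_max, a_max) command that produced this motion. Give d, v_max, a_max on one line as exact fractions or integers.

d=72 v_max=24 a_max=12

a_max = 24/2 = 12
d_a = ½·24·2 = 24; d_c = 24·1 = 24
d = 2·24 + 24 = 72
t_c = 1 > 0 so v_max = 24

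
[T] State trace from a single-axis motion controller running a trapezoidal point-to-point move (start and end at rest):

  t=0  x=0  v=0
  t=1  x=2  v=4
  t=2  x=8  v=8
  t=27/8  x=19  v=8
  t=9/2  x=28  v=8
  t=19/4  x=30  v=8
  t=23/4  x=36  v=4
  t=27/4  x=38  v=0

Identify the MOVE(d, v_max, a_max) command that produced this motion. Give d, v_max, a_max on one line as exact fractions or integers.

d=38 v_max=8 a_max=4

final state: t=27/4, x=38, v=0 → d = 38
a_max = (4−0)/(1−0) = 4
max v = 8 over t∈[2,19/4] → v_max = 8
check: 8·(2+11/4) = 38 ✓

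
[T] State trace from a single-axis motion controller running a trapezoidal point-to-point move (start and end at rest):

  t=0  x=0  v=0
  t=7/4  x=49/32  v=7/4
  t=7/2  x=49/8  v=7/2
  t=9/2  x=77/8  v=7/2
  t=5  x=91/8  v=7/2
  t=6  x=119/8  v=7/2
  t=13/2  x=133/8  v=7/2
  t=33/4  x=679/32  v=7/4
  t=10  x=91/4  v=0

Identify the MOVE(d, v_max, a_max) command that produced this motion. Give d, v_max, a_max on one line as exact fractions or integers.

final state: t=10, x=91/4, v=0 → d = 91/4
a_max = (7/4−0)/(7/4−0) = 1
max v = 7/2 over t∈[7/2,13/2] → v_max = 7/2
check: 7/2·(7/2+3) = 91/4 ✓

d=91/4 v_max=7/2 a_max=1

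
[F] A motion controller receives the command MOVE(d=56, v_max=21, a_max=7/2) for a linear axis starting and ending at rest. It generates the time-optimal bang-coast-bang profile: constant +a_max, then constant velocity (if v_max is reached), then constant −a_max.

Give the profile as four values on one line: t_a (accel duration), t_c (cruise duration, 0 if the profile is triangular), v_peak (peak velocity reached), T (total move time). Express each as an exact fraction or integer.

t_a=4 t_c=0 v_peak=14 T=8

v_max²/a_max = 21²/(7/2) = 126
56 < 126 so t_c = 0
v_peak = √(56·7/2) = √196 = 14
t_a = 14/(7/2) = 4; t_c = 0
T = 2·4 = 8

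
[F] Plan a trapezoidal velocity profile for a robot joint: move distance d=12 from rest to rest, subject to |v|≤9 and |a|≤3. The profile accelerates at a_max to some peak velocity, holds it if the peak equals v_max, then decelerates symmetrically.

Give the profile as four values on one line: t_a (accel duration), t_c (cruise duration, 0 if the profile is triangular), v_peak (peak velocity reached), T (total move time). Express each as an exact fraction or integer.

(v_max)²/a_max = 9²/3 = 27
12 < 27 so t_c = 0
v_peak = √(12·3) = √36 = 6
t_a = 6/3 = 2; t_c = 0
T = 2·2 = 4

t_a=2 t_c=0 v_peak=6 T=4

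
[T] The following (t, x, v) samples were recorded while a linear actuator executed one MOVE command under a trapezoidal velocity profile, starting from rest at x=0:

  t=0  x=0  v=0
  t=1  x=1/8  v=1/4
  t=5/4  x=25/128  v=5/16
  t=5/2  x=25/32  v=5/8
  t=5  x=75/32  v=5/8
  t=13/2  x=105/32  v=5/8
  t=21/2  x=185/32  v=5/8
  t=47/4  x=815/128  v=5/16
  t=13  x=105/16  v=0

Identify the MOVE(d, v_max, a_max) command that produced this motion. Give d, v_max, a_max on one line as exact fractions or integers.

d=105/16 v_max=5/8 a_max=1/4

final state: t=13, x=105/16, v=0 → d = 105/16
a_max = (1/4−0)/(1−0) = 1/4
max v = 5/8 over t∈[5/2,21/2] → v_max = 5/8
check: 5/8·(5/2+8) = 105/16 ✓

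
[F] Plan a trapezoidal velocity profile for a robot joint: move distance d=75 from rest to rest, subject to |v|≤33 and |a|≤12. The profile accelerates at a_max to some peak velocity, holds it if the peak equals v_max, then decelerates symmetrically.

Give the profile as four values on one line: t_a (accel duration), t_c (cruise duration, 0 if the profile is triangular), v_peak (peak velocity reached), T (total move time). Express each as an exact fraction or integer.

vₘ²/aₘ = 33²/12 = 363/4
75 < 363/4 ⇒ no cruise
v_peak = √(75·12) = √900 = 30
t_a = 30/12 = 5/2; t_c = 0
T = 2·5/2 = 5

t_a=5/2 t_c=0 v_peak=30 T=5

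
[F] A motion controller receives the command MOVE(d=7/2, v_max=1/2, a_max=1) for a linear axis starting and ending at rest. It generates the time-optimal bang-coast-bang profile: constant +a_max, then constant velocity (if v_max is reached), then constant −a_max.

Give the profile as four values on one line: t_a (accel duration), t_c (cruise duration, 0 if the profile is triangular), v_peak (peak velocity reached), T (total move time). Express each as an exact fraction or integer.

v_max²/a_max = (1/2)²/1 = 1/4
7/2 ≥ 1/4 → trapezoidal
t_a = (1/2)/1 = 1/2; v_peak = 1/2
d_cruise = 7/2 − 1/4 = 13/4; t_c = (13/4)/(1/2) = 13/2
T = 2·1/2 + 13/2 = 15/2

t_a=1/2 t_c=13/2 v_peak=1/2 T=15/2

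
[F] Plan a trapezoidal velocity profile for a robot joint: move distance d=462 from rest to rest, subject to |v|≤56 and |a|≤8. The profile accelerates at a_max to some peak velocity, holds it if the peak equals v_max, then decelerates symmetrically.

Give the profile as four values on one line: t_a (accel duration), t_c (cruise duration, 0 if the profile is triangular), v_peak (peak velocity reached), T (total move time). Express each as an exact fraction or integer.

(v_max)²/a_max = 56²/8 = 392
462 ≥ 392 ⇒ cruise phase
t_a = 56/8 = 7; v_peak = 56
d_cruise = 462 − 392 = 70; t_c = 70/56 = 5/4
T = 2·7 + 5/4 = 61/4

t_a=7 t_c=5/4 v_peak=56 T=61/4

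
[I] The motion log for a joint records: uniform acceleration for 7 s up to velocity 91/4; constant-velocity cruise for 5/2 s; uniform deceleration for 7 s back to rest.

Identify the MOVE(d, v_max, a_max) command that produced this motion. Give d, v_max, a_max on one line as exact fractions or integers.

d=1729/8 v_max=91/4 a_max=13/4

a_max = (91/4)/7 = 13/4
d_a = ½·91/4·7 = 637/8; d_c = 91/4·5/2 = 455/8
d = 2·637/8 + 455/8 = 1729/8
t_c = 5/2 > 0 so v_max = 91/4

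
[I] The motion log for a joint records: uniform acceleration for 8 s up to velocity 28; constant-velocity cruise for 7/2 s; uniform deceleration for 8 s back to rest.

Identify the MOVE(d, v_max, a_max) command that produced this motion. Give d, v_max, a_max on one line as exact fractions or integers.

d=322 v_max=28 a_max=7/2

a_max = 28/8 = 7/2
d_a = ½·28·8 = 112; d_c = 28·7/2 = 98
d = 2·112 + 98 = 322
t_c = 7/2 > 0 → v_max = v_peak = 28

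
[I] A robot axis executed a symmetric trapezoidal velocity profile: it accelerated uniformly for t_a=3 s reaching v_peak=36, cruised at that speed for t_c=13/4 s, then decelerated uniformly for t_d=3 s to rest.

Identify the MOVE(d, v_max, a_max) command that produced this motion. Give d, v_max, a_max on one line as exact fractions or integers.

a_max = 36/3 = 12
d_a = ½·36·3 = 54; d_c = 36·13/4 = 117
d = 2·54 + 117 = 225
t_c = 13/4 > 0 ⇒ limit active, v_max = 36

d=225 v_max=36 a_max=12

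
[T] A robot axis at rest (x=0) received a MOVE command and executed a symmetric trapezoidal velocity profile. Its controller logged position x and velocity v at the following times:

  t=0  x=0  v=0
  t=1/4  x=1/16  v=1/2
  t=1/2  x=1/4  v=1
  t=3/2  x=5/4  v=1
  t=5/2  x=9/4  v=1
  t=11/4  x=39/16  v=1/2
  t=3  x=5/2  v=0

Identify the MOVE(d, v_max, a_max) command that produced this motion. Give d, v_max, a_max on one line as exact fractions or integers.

d=5/2 v_max=1 a_max=2

final state: t=3, x=5/2, v=0 → d = 5/2
a_max = (1/2−0)/(1/4−0) = 2
max v = 1 over t∈[1/2,5/2] → v_max = 1
check: 1·(1/2+2) = 5/2 ✓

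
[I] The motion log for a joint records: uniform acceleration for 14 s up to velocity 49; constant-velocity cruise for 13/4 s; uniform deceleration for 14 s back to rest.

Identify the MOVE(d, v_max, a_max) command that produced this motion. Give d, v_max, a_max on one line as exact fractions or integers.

a_max = 49/14 = 7/2
d_a = ½·49·14 = 343; d_c = 49·13/4 = 637/4
d = 2·343 + 637/4 = 3381/4
t_c = 13/4 > 0 → v_max = v_peak = 49

d=3381/4 v_max=49 a_max=7/2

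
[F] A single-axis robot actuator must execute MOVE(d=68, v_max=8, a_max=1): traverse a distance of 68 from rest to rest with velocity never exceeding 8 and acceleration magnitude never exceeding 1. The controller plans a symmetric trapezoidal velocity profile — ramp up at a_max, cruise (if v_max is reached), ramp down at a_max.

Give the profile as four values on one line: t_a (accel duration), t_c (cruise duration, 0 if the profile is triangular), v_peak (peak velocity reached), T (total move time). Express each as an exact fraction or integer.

t_a=8 t_c=1/2 v_peak=8 T=33/2

vₘ²/aₘ = 8²/1 = 64
68 ≥ 64 → trapezoidal
t_a = 8/1 = 8; v_peak = 8
d_cruise = 68 − 64 = 4; t_c = 4/8 = 1/2
T = 2·8 + 1/2 = 33/2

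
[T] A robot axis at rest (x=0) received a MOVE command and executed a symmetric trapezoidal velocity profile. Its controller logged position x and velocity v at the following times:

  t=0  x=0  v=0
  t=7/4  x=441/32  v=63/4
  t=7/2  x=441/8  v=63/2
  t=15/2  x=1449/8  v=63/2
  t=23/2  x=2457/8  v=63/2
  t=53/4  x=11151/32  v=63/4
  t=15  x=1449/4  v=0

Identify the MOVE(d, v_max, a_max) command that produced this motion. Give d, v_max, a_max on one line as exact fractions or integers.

final state: t=15, x=1449/4, v=0 → d = 1449/4
a_max = (63/4−0)/(7/4−0) = 9
max v = 63/2 over t∈[7/2,23/2] → v_max = 63/2
check: 63/2·(7/2+8) = 1449/4 ✓

d=1449/4 v_max=63/2 a_max=9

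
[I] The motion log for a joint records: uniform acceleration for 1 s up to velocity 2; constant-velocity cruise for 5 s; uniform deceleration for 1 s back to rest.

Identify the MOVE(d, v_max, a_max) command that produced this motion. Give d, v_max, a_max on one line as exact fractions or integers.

a_max = 2/1 = 2
d_a = ½·2·1 = 1; d_c = 2·5 = 10
d = 2·1 + 10 = 12
t_c = 5 > 0 → v_max = v_peak = 2

d=12 v_max=2 a_max=2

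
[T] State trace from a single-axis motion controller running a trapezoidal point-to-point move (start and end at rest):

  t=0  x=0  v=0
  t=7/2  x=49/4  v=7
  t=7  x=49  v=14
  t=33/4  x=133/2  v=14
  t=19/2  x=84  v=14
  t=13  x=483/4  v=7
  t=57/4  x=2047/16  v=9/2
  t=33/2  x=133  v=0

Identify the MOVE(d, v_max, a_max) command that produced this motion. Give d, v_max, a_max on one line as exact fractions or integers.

final state: t=33/2, x=133, v=0 → d = 133
a_max = (7−0)/(7/2−0) = 2
max v = 14 over t∈[7,19/2] → v_max = 14
check: 14·(7+5/2) = 133 ✓

d=133 v_max=14 a_max=2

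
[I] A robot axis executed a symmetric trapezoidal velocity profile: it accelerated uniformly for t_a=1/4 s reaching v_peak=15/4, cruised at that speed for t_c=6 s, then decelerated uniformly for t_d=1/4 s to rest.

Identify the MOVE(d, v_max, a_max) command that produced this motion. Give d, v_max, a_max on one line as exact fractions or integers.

a_max = (15/4)/(1/4) = 15
d_a = ½·15/4·1/4 = 15/32; d_c = 15/4·6 = 45/2
d = 2·15/32 + 45/2 = 375/16
t_c = 6 > 0 → v_max = v_peak = 15/4

d=375/16 v_max=15/4 a_max=15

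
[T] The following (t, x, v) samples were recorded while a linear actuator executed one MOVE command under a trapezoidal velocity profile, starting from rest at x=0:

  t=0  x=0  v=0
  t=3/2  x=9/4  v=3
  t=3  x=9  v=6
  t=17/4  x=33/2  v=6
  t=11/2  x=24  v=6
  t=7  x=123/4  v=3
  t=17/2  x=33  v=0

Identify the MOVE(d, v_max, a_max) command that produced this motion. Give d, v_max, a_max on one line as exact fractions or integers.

d=33 v_max=6 a_max=2

final state: t=17/2, x=33, v=0 → d = 33
a_max = (3−0)/(3/2−0) = 2
max v = 6 over t∈[3,11/2] → v_max = 6
check: 6·(3+5/2) = 33 ✓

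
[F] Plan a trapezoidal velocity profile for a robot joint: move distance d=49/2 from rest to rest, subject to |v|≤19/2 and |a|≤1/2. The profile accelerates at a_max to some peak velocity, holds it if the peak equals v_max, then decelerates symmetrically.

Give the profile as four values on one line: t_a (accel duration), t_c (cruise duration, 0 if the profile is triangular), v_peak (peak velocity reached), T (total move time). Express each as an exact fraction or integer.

v_max²/a_max = (19/2)²/(1/2) = 361/2
49/2 < 361/2 ⇒ no cruise
v_peak = √(49/2·1/2) = √(49/4) = 7/2
t_a = (7/2)/(1/2) = 7; t_c = 0
T = 2·7 = 14

t_a=7 t_c=0 v_peak=7/2 T=14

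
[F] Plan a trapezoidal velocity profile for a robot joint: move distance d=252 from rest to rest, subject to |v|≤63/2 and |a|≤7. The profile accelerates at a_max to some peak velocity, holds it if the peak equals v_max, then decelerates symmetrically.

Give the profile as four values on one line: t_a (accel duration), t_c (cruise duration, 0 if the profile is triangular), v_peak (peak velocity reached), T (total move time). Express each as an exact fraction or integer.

t_a=9/2 t_c=7/2 v_peak=63/2 T=25/2

v_max²/a_max = (63/2)²/7 = 567/4
252 ≥ 567/4 → trapezoidal
t_a = (63/2)/7 = 9/2; v_peak = 63/2
d_cruise = 252 − 567/4 = 441/4; t_c = (441/4)/(63/2) = 7/2
T = 2·9/2 + 7/2 = 25/2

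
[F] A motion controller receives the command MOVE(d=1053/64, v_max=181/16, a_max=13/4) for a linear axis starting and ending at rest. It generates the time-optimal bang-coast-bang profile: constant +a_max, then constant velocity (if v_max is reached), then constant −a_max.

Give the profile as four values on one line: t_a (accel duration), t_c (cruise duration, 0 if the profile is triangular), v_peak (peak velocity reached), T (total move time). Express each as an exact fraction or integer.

(v_max)²/a_max = (181/16)²/(13/4) = 32761/832
1053/64 < 32761/832 so t_c = 0
v_peak = √(1053/64·13/4) = √(13689/256) = 117/16
t_a = (117/16)/(13/4) = 9/4; t_c = 0
T = 2·9/4 = 9/2

t_a=9/4 t_c=0 v_peak=117/16 T=9/2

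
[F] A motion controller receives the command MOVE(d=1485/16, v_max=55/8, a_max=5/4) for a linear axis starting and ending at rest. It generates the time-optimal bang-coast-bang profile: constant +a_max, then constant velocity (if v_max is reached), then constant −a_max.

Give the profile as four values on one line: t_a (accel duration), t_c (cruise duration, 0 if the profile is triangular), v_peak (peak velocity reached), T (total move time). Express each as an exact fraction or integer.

vₘ²/aₘ = (55/8)²/(5/4) = 605/16
1485/16 ≥ 605/16 ⇒ cruise phase
t_a = (55/8)/(5/4) = 11/2; v_peak = 55/8
d_cruise = 1485/16 − 605/16 = 55; t_c = 55/(55/8) = 8
T = 2·11/2 + 8 = 19

t_a=11/2 t_c=8 v_peak=55/8 T=19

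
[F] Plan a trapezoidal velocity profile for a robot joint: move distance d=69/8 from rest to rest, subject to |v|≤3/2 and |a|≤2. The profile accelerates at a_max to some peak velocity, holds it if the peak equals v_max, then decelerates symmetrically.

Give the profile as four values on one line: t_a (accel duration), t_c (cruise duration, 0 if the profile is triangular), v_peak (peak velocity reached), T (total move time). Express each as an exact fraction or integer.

(v_max)²/a_max = (3/2)²/2 = 9/8
69/8 ≥ 9/8 ⇒ cruise phase
t_a = (3/2)/2 = 3/4; v_peak = 3/2
d_cruise = 69/8 − 9/8 = 15/2; t_c = (15/2)/(3/2) = 5
T = 2·3/4 + 5 = 13/2

t_a=3/4 t_c=5 v_peak=3/2 T=13/2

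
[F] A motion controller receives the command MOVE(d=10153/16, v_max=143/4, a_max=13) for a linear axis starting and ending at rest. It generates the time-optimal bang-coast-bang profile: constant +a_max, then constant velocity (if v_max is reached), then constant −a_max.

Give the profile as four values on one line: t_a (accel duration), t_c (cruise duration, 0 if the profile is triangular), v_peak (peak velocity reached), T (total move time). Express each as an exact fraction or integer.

vₘ²/aₘ = (143/4)²/13 = 1573/16
10153/16 ≥ 1573/16 ⇒ cruise phase
t_a = (143/4)/13 = 11/4; v_peak = 143/4
d_cruise = 10153/16 − 1573/16 = 2145/4; t_c = (2145/4)/(143/4) = 15
T = 2·11/4 + 15 = 41/2

t_a=11/4 t_c=15 v_peak=143/4 T=41/2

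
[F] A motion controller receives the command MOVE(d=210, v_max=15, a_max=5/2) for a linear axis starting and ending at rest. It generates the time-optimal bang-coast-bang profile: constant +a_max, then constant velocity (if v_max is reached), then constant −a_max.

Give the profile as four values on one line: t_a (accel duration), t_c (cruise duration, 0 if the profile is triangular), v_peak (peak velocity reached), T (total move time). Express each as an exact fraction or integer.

vₘ²/aₘ = 15²/(5/2) = 90
210 ≥ 90 so v_max reached
t_a = 15/(5/2) = 6; v_peak = 15
d_cruise = 210 − 90 = 120; t_c = 120/15 = 8
T = 2·6 + 8 = 20

t_a=6 t_c=8 v_peak=15 T=20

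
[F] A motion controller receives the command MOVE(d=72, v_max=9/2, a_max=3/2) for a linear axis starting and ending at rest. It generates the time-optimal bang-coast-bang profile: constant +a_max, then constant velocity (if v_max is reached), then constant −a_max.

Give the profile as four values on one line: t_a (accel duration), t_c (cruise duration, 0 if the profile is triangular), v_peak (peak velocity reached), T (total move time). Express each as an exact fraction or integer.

vₘ²/aₘ = (9/2)²/(3/2) = 27/2
72 ≥ 27/2 so v_max reached
t_a = (9/2)/(3/2) = 3; v_peak = 9/2
d_cruise = 72 − 27/2 = 117/2; t_c = (117/2)/(9/2) = 13
T = 2·3 + 13 = 19

t_a=3 t_c=13 v_peak=9/2 T=19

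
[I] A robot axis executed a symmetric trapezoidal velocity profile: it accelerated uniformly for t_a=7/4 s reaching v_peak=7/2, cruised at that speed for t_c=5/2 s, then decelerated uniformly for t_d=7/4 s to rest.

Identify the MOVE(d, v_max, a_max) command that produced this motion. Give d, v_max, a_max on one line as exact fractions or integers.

d=119/8 v_max=7/2 a_max=2

a_max = (7/2)/(7/4) = 2
d_a = ½·7/2·7/4 = 49/16; d_c = 7/2·5/2 = 35/4
d = 2·49/16 + 35/4 = 119/8
t_c = 5/2 > 0 so v_max = 7/2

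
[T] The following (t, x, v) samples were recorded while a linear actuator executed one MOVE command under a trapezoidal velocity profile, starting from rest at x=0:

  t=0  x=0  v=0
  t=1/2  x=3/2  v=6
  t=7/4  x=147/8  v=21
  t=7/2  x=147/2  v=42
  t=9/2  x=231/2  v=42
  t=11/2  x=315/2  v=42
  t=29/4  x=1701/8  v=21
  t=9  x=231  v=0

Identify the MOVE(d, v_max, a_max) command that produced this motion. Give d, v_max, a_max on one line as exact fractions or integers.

d=231 v_max=42 a_max=12

final state: t=9, x=231, v=0 → d = 231
a_max = (6−0)/(1/2−0) = 12
max v = 42 over t∈[7/2,11/2] → v_max = 42
check: 42·(7/2+2) = 231 ✓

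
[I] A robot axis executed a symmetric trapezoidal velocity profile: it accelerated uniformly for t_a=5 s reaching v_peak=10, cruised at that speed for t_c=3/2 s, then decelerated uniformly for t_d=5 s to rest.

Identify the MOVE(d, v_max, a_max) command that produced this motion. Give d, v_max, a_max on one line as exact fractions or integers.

a_max = 10/5 = 2
d_a = ½·10·5 = 25; d_c = 10·3/2 = 15
d = 2·25 + 15 = 65
t_c = 3/2 > 0 so v_max = 10

d=65 v_max=10 a_max=2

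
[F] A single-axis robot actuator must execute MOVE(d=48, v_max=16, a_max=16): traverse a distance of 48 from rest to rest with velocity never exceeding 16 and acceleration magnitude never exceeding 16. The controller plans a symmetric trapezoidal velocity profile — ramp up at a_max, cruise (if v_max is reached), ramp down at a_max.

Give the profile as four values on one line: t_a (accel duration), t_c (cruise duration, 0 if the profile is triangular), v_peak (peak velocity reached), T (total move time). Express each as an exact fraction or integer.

v_max²/a_max = 16²/16 = 16
48 ≥ 16 ⇒ cruise phase
t_a = 16/16 = 1; v_peak = 16
d_cruise = 48 − 16 = 32; t_c = 32/16 = 2
T = 2·1 + 2 = 4

t_a=1 t_c=2 v_peak=16 T=4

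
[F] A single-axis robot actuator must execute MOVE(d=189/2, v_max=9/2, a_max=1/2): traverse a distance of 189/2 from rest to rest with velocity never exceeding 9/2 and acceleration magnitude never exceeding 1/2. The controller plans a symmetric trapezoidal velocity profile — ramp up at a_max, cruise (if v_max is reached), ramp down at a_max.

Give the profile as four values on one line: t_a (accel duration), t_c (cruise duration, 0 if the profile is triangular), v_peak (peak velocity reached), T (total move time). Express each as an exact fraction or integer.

(v_max)²/a_max = (9/2)²/(1/2) = 81/2
189/2 ≥ 81/2 ⇒ cruise phase
t_a = (9/2)/(1/2) = 9; v_peak = 9/2
d_cruise = 189/2 − 81/2 = 54; t_c = 54/(9/2) = 12
T = 2·9 + 12 = 30

t_a=9 t_c=12 v_peak=9/2 T=30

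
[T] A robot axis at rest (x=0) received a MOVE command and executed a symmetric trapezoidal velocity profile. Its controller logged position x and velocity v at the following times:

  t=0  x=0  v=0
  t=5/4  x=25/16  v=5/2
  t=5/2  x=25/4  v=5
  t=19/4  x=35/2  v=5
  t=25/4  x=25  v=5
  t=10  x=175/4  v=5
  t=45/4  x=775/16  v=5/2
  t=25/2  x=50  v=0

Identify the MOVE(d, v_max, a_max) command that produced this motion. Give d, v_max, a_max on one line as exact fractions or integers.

final state: t=25/2, x=50, v=0 → d = 50
a_max = (5/2−0)/(5/4−0) = 2
max v = 5 over t∈[5/2,10] → v_max = 5
check: 5·(5/2+15/2) = 50 ✓

d=50 v_max=5 a_max=2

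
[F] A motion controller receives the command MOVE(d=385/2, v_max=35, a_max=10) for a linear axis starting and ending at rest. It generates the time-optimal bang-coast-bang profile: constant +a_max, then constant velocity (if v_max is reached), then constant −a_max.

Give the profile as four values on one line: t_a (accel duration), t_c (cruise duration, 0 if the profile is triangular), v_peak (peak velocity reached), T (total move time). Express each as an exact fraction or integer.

t_a=7/2 t_c=2 v_peak=35 T=9

v_max²/a_max = 35²/10 = 245/2
385/2 ≥ 245/2 so v_max reached
t_a = 35/10 = 7/2; v_peak = 35
d_cruise = 385/2 − 245/2 = 70; t_c = 70/35 = 2
T = 2·7/2 + 2 = 9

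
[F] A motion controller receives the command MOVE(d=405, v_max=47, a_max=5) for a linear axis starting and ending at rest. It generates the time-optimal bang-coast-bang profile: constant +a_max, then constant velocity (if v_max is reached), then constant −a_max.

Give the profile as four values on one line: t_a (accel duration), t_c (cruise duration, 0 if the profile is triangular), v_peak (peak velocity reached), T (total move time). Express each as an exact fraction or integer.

v_max²/a_max = 47²/5 = 2209/5
405 < 2209/5 so t_c = 0
v_peak = √(405·5) = √2025 = 45
t_a = 45/5 = 9; t_c = 0
T = 2·9 = 18

t_a=9 t_c=0 v_peak=45 T=18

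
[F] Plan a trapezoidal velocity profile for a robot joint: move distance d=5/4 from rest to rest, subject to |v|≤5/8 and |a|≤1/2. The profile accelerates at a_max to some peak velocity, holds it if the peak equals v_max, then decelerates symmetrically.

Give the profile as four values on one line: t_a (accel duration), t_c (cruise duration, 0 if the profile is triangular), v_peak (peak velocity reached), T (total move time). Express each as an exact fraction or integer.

v_max²/a_max = (5/8)²/(1/2) = 25/32
5/4 ≥ 25/32 ⇒ cruise phase
t_a = (5/8)/(1/2) = 5/4; v_peak = 5/8
d_cruise = 5/4 − 25/32 = 15/32; t_c = (15/32)/(5/8) = 3/4
T = 2·5/4 + 3/4 = 13/4

t_a=5/4 t_c=3/4 v_peak=5/8 T=13/4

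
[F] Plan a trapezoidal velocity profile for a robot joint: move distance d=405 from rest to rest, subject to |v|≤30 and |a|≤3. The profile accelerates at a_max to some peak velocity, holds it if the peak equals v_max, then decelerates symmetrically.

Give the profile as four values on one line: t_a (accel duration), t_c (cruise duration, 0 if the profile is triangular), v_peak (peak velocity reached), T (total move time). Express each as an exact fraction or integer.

(v_max)²/a_max = 30²/3 = 300
405 ≥ 300 so v_max reached
t_a = 30/3 = 10; v_peak = 30
d_cruise = 405 − 300 = 105; t_c = 105/30 = 7/2
T = 2·10 + 7/2 = 47/2

t_a=10 t_c=7/2 v_peak=30 T=47/2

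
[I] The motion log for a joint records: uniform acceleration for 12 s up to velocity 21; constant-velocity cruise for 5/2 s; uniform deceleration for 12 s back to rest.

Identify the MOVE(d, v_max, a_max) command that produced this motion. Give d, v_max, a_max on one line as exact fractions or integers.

a_max = 21/12 = 7/4
d_a = ½·21·12 = 126; d_c = 21·5/2 = 105/2
d = 2·126 + 105/2 = 609/2
t_c = 5/2 > 0 → v_max = v_peak = 21

d=609/2 v_max=21 a_max=7/4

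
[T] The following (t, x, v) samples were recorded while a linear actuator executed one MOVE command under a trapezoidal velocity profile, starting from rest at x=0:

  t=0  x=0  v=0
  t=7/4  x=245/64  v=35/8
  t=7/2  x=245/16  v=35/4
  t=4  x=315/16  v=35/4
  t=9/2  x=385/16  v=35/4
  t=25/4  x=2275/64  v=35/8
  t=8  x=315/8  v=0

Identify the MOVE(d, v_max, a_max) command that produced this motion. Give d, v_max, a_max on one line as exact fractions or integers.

d=315/8 v_max=35/4 a_max=5/2

final state: t=8, x=315/8, v=0 → d = 315/8
a_max = (35/8−0)/(7/4−0) = 5/2
max v = 35/4 over t∈[7/2,9/2] → v_max = 35/4
check: 35/4·(7/2+1) = 315/8 ✓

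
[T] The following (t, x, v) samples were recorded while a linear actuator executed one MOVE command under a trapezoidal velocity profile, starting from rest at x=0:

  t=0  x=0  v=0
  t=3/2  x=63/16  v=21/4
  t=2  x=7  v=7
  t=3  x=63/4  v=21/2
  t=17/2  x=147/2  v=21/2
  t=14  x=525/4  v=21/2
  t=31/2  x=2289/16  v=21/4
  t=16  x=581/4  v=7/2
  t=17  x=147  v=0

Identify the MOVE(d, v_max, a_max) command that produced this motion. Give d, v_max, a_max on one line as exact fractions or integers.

d=147 v_max=21/2 a_max=7/2

final state: t=17, x=147, v=0 → d = 147
a_max = (21/4−0)/(3/2−0) = 7/2
max v = 21/2 over t∈[3,14] → v_max = 21/2
check: 21/2·(3+11) = 147 ✓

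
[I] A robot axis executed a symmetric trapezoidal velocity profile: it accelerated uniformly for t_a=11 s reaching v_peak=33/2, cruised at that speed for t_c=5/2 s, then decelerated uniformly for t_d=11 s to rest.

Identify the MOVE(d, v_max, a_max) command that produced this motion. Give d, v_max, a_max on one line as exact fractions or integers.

d=891/4 v_max=33/2 a_max=3/2

a_max = (33/2)/11 = 3/2
d_a = ½·33/2·11 = 363/4; d_c = 33/2·5/2 = 165/4
d = 2·363/4 + 165/4 = 891/4
t_c = 5/2 > 0 → v_max = v_peak = 33/2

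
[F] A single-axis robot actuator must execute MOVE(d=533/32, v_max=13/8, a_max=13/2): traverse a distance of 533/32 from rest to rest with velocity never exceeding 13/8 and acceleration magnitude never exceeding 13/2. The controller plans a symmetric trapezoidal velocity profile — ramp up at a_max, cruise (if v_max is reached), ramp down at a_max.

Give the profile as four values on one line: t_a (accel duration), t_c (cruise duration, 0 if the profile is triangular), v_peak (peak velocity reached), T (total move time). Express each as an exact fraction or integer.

t_a=1/4 t_c=10 v_peak=13/8 T=21/2

vₘ²/aₘ = (13/8)²/(13/2) = 13/32
533/32 ≥ 13/32 → trapezoidal
t_a = (13/8)/(13/2) = 1/4; v_peak = 13/8
d_cruise = 533/32 − 13/32 = 65/4; t_c = (65/4)/(13/8) = 10
T = 2·1/4 + 10 = 21/2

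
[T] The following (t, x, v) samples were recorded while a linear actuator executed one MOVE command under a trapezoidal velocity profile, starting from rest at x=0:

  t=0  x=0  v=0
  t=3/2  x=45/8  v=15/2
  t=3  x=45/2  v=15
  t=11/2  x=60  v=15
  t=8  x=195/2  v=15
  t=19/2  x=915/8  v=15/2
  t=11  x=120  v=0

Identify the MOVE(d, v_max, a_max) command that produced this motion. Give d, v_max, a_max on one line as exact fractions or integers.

final state: t=11, x=120, v=0 → d = 120
a_max = (15/2−0)/(3/2−0) = 5
max v = 15 over t∈[3,8] → v_max = 15
check: 15·(3+5) = 120 ✓

d=120 v_max=15 a_max=5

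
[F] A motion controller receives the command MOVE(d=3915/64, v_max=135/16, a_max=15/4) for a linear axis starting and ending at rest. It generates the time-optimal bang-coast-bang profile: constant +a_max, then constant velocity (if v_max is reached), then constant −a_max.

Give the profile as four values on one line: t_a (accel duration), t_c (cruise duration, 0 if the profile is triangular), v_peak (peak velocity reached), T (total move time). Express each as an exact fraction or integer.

vₘ²/aₘ = (135/16)²/(15/4) = 1215/64
3915/64 ≥ 1215/64 so v_max reached
t_a = (135/16)/(15/4) = 9/4; v_peak = 135/16
d_cruise = 3915/64 − 1215/64 = 675/16; t_c = (675/16)/(135/16) = 5
T = 2·9/4 + 5 = 19/2

t_a=9/4 t_c=5 v_peak=135/16 T=19/2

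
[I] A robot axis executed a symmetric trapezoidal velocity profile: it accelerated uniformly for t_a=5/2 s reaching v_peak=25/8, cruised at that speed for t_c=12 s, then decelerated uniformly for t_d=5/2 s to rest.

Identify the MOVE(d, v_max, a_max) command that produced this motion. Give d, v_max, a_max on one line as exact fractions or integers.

a_max = (25/8)/(5/2) = 5/4
d_a = ½·25/8·5/2 = 125/32; d_c = 25/8·12 = 75/2
d = 2·125/32 + 75/2 = 725/16
t_c = 12 > 0 → v_max = v_peak = 25/8

d=725/16 v_max=25/8 a_max=5/4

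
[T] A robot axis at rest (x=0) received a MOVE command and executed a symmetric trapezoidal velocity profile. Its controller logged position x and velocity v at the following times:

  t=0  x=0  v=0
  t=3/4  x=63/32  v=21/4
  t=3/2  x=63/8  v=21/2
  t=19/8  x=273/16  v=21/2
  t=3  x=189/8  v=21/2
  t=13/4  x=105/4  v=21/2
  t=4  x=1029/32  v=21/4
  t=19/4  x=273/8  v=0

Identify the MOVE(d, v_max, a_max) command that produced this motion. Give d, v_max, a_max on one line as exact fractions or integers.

d=273/8 v_max=21/2 a_max=7

final state: t=19/4, x=273/8, v=0 → d = 273/8
a_max = (21/4−0)/(3/4−0) = 7
max v = 21/2 over t∈[3/2,13/4] → v_max = 21/2
check: 21/2·(3/2+7/4) = 273/8 ✓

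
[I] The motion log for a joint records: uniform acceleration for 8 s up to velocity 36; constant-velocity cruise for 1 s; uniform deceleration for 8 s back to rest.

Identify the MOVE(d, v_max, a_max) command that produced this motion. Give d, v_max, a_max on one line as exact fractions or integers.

a_max = 36/8 = 9/2
d_a = ½·36·8 = 144; d_c = 36·1 = 36
d = 2·144 + 36 = 324
t_c = 1 > 0 → v_max = v_peak = 36

d=324 v_max=36 a_max=9/2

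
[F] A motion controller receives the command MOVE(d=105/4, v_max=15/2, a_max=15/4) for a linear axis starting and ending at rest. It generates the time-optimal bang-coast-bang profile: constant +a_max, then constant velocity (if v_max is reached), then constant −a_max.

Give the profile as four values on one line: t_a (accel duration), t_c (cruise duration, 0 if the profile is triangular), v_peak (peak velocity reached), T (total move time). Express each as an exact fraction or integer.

t_a=2 t_c=3/2 v_peak=15/2 T=11/2

v_max²/a_max = (15/2)²/(15/4) = 15
105/4 ≥ 15 so v_max reached
t_a = (15/2)/(15/4) = 2; v_peak = 15/2
d_cruise = 105/4 − 15 = 45/4; t_c = (45/4)/(15/2) = 3/2
T = 2·2 + 3/2 = 11/2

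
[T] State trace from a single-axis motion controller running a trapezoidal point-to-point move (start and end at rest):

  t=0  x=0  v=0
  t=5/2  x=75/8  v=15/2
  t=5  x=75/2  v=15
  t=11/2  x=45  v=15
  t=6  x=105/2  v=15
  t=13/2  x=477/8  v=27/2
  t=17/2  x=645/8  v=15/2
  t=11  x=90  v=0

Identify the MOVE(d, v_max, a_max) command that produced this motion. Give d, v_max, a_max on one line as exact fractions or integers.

final state: t=11, x=90, v=0 → d = 90
a_max = (15/2−0)/(5/2−0) = 3
max v = 15 over t∈[5,6] → v_max = 15
check: 15·(5+1) = 90 ✓

d=90 v_max=15 a_max=3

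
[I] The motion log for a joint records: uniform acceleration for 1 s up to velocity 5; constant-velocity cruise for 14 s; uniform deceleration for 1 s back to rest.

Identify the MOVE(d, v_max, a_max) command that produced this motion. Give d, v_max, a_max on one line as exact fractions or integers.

d=75 v_max=5 a_max=5

a_max = 5/1 = 5
d_a = ½·5·1 = 5/2; d_c = 5·14 = 70
d = 2·5/2 + 70 = 75
t_c = 14 > 0 ⇒ limit active, v_max = 5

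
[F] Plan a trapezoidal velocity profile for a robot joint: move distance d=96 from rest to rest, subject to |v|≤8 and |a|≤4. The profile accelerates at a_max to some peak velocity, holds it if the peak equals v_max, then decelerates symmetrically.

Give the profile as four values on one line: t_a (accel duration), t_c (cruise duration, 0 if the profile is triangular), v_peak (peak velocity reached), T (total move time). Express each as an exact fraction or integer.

t_a=2 t_c=10 v_peak=8 T=14

(v_max)²/a_max = 8²/4 = 16
96 ≥ 16 so v_max reached
t_a = 8/4 = 2; v_peak = 8
d_cruise = 96 − 16 = 80; t_c = 80/8 = 10
T = 2·2 + 10 = 14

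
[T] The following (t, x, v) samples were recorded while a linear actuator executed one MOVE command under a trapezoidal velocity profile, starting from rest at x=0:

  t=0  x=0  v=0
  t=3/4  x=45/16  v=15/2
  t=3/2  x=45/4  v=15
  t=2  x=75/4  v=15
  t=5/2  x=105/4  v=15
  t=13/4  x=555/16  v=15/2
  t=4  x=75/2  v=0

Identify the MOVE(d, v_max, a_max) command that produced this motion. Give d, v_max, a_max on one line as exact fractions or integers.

final state: t=4, x=75/2, v=0 → d = 75/2
a_max = (15/2−0)/(3/4−0) = 10
max v = 15 over t∈[3/2,5/2] → v_max = 15
check: 15·(3/2+1) = 75/2 ✓

d=75/2 v_max=15 a_max=10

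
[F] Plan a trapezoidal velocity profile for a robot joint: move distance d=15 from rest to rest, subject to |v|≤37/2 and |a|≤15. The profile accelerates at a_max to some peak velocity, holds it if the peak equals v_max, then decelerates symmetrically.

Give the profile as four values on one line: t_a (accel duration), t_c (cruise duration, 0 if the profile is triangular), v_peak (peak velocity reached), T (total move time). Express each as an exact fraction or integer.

(v_max)²/a_max = (37/2)²/15 = 1369/60
15 < 1369/60 ⇒ no cruise
v_peak = √(15·15) = √225 = 15
t_a = 15/15 = 1; t_c = 0
T = 2·1 = 2

t_a=1 t_c=0 v_peak=15 T=2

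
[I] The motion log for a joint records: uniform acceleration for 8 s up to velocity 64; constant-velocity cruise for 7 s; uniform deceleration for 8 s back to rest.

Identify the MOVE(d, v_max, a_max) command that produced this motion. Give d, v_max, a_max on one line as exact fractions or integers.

d=960 v_max=64 a_max=8

a_max = 64/8 = 8
d_a = ½·64·8 = 256; d_c = 64·7 = 448
d = 2·256 + 448 = 960
t_c = 7 > 0 → v_max = v_peak = 64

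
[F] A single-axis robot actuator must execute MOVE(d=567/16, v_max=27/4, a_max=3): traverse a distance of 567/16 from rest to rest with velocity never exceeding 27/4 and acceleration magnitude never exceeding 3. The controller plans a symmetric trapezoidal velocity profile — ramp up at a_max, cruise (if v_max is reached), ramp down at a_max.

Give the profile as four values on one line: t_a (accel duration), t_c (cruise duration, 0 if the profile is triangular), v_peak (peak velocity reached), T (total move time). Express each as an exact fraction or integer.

(v_max)²/a_max = (27/4)²/3 = 243/16
567/16 ≥ 243/16 ⇒ cruise phase
t_a = (27/4)/3 = 9/4; v_peak = 27/4
d_cruise = 567/16 − 243/16 = 81/4; t_c = (81/4)/(27/4) = 3
T = 2·9/4 + 3 = 15/2

t_a=9/4 t_c=3 v_peak=27/4 T=15/2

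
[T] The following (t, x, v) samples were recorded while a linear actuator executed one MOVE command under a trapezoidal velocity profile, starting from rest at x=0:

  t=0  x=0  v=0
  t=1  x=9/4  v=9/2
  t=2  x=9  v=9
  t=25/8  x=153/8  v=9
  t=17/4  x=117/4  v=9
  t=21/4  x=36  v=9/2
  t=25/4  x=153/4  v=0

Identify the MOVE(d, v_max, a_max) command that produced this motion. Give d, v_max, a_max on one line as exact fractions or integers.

d=153/4 v_max=9 a_max=9/2

final state: t=25/4, x=153/4, v=0 → d = 153/4
a_max = (9/2−0)/(1−0) = 9/2
max v = 9 over t∈[2,17/4] → v_max = 9
check: 9·(2+9/4) = 153/4 ✓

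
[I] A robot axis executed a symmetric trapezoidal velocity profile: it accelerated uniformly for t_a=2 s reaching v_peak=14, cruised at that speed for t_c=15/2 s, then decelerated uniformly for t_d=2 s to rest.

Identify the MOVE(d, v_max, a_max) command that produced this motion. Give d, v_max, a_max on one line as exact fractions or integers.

a_max = 14/2 = 7
d_a = ½·14·2 = 14; d_c = 14·15/2 = 105
d = 2·14 + 105 = 133
t_c = 15/2 > 0 → v_max = v_peak = 14

d=133 v_max=14 a_max=7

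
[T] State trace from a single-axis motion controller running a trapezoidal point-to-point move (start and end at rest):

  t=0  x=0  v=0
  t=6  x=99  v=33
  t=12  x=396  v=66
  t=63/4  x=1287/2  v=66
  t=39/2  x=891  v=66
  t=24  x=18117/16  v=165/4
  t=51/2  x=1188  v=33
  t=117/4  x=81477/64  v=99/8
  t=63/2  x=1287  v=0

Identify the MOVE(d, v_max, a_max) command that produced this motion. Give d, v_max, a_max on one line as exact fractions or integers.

d=1287 v_max=66 a_max=11/2

final state: t=63/2, x=1287, v=0 → d = 1287
a_max = (33−0)/(6−0) = 11/2
max v = 66 over t∈[12,39/2] → v_max = 66
check: 66·(12+15/2) = 1287 ✓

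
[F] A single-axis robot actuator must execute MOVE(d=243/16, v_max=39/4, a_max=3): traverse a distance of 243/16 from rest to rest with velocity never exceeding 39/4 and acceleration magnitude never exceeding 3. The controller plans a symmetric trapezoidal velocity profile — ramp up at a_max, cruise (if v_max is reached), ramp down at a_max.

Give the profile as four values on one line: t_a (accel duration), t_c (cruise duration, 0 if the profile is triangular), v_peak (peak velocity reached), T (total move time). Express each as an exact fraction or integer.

t_a=9/4 t_c=0 v_peak=27/4 T=9/2

v_max²/a_max = (39/4)²/3 = 507/16
243/16 < 507/16 so t_c = 0
v_peak = √(243/16·3) = √(729/16) = 27/4
t_a = (27/4)/3 = 9/4; t_c = 0
T = 2·9/4 = 9/2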